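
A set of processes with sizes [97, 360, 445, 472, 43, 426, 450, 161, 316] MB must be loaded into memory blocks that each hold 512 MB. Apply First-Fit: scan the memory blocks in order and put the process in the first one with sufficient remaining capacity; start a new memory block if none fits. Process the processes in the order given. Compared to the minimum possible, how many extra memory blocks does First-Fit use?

First-Fit: [97,360,43] [445] [472] [426] [450] [161,316] → 6 memory blocks.
Total size 2770 MB; any packing needs at least ⌈2770/512⌉ = 6 memory blocks.
So 6 is already optimal.

0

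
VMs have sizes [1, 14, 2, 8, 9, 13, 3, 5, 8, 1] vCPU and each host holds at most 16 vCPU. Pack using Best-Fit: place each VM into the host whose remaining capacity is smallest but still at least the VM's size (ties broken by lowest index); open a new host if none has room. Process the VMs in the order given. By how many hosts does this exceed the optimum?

1

Best-Fit: [1,14,1] [2,8,5] [9] [13,3] [8] → 5 hosts.
Total size 64 vCPU; any packing needs at least ⌈64/16⌉ = 4 hosts.
An optimal packing achieves that bound: [14,2] [13,3] [9,5,1,1] [8,8] → 4 hosts.
Excess: 5 − 4 = 1.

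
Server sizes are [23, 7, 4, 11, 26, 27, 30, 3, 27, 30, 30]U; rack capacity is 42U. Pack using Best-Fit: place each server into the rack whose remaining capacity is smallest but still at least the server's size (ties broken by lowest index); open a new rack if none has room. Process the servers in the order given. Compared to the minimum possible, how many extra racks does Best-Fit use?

Best-Fit: [23,7,4] [11,26,3] [27] [30] [27] [30] [30] → 7 racks.
7 servers exceed 21U (half the capacity), and no two of those can share a rack, so at least 7 racks are needed.
So 7 is already optimal.

0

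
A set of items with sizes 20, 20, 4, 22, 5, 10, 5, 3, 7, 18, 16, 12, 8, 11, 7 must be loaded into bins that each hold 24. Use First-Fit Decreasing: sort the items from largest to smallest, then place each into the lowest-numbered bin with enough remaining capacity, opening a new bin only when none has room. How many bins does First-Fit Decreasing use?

Sorted descending: 22, 20, 20, 18, 16, 12, 11, 10, 8, 7, 7, 5, 5, 4, 3.
Put 22 in bin 1; 2 remain.
Put 20 in bin 2; 4 remain.
Put 20 in bin 3; 4 remain.
Put 18 in bin 4; 6 remain.
Put 16 in bin 5; 8 remain.
Put 12 in bin 6; 12 remain.
Put 11 in bin 6; 1 remain.
Put 10 in bin 7; 14 remain.
Put 8 in bin 5; 0 remain.
Put 7 in bin 7; 7 remain.
Put 7 in bin 7; 0 remain.
Put 5 in bin 4; 1 remain.
Put 5 in bin 8; 19 remain.
Put 4 in bin 2; 0 remain.
Put 3 in bin 3; 1 remain.
Final bins: [22] [20,4] [20,3] [18,5] [16,8] [12,11] [10,7,7] [5].

8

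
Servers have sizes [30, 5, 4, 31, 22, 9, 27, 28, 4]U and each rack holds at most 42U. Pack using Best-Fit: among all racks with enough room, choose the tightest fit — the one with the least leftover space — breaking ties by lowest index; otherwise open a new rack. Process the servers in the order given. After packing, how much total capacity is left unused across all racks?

30U → rack 1 (remaining 12U)
5U → rack 1 (remaining 7U)
4U → rack 1 (remaining 3U)
31U → rack 2 (remaining 11U)
22U → rack 3 (remaining 20U)
9U → rack 2 (remaining 2U)
27U → rack 4 (remaining 15U)
28U → rack 5 (remaining 14U)
4U → rack 5 (remaining 10U)
5 racks × 42U = 210U; used 160U; unused 50U.

50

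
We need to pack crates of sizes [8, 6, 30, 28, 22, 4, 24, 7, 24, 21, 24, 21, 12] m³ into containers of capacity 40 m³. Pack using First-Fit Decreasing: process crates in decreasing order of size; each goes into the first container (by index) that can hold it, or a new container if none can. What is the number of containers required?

8 containers

Sorted descending: 30, 28, 24, 24, 24, 22, 21, 21, 12, 8, 7, 6, 4.
container 1: place 30 m³, 10 m³ left
container 2: place 28 m³, 12 m³ left
container 3: place 24 m³, 16 m³ left
container 4: place 24 m³, 16 m³ left
container 5: place 24 m³, 16 m³ left
container 6: place 22 m³, 18 m³ left
container 7: place 21 m³, 19 m³ left
container 8: place 21 m³, 19 m³ left
container 2: place 12 m³, 0 m³ left
container 1: place 8 m³, 2 m³ left
container 3: place 7 m³, 9 m³ left
container 3: place 6 m³, 3 m³ left
container 4: place 4 m³, 12 m³ left
Final containers: [30,8] [28,12] [24,7,6] [24,4] [24] [22] [21] [21].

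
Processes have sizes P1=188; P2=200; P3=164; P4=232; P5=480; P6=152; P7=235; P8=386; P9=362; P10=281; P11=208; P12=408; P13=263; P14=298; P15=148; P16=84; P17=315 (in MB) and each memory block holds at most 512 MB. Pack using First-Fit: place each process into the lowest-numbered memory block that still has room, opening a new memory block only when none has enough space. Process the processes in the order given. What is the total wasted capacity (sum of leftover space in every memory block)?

1228

P1 (188 MB) → memory block 1 (remaining 324 MB)
P2 (200 MB) → memory block 1 (remaining 124 MB)
P3 (164 MB) → memory block 2 (remaining 348 MB)
P4 (232 MB) → memory block 2 (remaining 116 MB)
P5 (480 MB) → memory block 3 (remaining 32 MB)
P6 (152 MB) → memory block 4 (remaining 360 MB)
P7 (235 MB) → memory block 4 (remaining 125 MB)
P8 (386 MB) → memory block 5 (remaining 126 MB)
P9 (362 MB) → memory block 6 (remaining 150 MB)
P10 (281 MB) → memory block 7 (remaining 231 MB)
P11 (208 MB) → memory block 7 (remaining 23 MB)
P12 (408 MB) → memory block 8 (remaining 104 MB)
P13 (263 MB) → memory block 9 (remaining 249 MB)
P14 (298 MB) → memory block 10 (remaining 214 MB)
P15 (148 MB) → memory block 6 (remaining 2 MB)
P16 (84 MB) → memory block 1 (remaining 40 MB)
P17 (315 MB) → memory block 11 (remaining 197 MB)
11 memory blocks × 512 MB = 5632 MB; used 4404 MB; unused 1228 MB.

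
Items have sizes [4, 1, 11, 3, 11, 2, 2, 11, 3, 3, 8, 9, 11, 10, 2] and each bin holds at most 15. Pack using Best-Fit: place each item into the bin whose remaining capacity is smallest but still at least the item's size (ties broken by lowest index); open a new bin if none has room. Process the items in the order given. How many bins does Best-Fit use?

8

4 → bin 1 (remaining 11)
1 → bin 1 (remaining 10)
11 → bin 2 (remaining 4)
3 → bin 2 (remaining 1)
11 → bin 3 (remaining 4)
2 → bin 3 (remaining 2)
2 → bin 3 (remaining 0)
11 → bin 4 (remaining 4)
3 → bin 4 (remaining 1)
3 → bin 1 (remaining 7)
8 → bin 5 (remaining 7)
9 → bin 6 (remaining 6)
11 → bin 7 (remaining 4)
10 → bin 8 (remaining 5)
2 → bin 7 (remaining 2)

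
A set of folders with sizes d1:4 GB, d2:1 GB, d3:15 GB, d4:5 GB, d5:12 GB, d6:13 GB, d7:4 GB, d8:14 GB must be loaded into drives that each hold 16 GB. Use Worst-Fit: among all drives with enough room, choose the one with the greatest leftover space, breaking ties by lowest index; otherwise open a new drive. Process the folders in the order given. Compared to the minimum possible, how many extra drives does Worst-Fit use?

0

Worst-Fit: [4,1,5,4] [15] [12] [13] [14] → 5 drives.
Total size 68 GB; any packing needs at least ⌈68/16⌉ = 5 drives.
So 5 is already optimal.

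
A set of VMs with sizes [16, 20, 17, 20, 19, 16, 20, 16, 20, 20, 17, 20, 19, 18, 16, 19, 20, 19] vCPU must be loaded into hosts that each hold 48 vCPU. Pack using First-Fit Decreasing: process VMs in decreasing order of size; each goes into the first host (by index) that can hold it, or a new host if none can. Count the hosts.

9

Sorted descending: 20, 20, 20, 20, 20, 20, 20, 19, 19, 19, 19, 18, 17, 17, 16, 16, 16, 16.
Put 20 vCPU in host 1; 28 vCPU remain.
Put 20 vCPU in host 1; 8 vCPU remain.
Put 20 vCPU in host 2; 28 vCPU remain.
Put 20 vCPU in host 2; 8 vCPU remain.
Put 20 vCPU in host 3; 28 vCPU remain.
Put 20 vCPU in host 3; 8 vCPU remain.
Put 20 vCPU in host 4; 28 vCPU remain.
Put 19 vCPU in host 4; 9 vCPU remain.
Put 19 vCPU in host 5; 29 vCPU remain.
Put 19 vCPU in host 5; 10 vCPU remain.
Put 19 vCPU in host 6; 29 vCPU remain.
Put 18 vCPU in host 6; 11 vCPU remain.
Put 17 vCPU in host 7; 31 vCPU remain.
Put 17 vCPU in host 7; 14 vCPU remain.
Put 16 vCPU in host 8; 32 vCPU remain.
Put 16 vCPU in host 8; 16 vCPU remain.
Put 16 vCPU in host 8; 0 vCPU remain.
Put 16 vCPU in host 9; 32 vCPU remain.
Final hosts: [20,20] [20,20] [20,20] [20,19] [19,19] [19,18] [17,17] [16,16,16] [16].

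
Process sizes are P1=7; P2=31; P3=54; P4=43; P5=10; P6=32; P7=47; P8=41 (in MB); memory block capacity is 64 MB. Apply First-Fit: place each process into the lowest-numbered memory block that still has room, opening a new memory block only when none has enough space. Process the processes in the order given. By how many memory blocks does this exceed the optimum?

First-Fit: [7,31,10] [54] [43] [32] [47] [41] → 6 memory blocks.
Total size 265 MB; any packing needs at least ⌈265/64⌉ = 5 memory blocks.
An optimal packing achieves that bound: [54,10] [47,7] [43] [41] [32,31] → 5 memory blocks.
Excess: 6 − 5 = 1.

1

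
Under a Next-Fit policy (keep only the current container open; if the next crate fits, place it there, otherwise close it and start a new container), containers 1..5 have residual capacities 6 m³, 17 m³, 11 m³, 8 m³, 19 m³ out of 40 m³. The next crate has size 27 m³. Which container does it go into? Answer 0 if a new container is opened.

0

Next-Fit only looks at container 5, which has 19 m³ free.
27 m³ does not fit, so a new container is opened.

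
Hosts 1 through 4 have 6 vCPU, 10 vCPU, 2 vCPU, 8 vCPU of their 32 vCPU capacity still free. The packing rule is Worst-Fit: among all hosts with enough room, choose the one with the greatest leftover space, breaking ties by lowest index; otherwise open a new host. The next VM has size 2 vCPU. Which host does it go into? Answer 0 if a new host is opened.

Hosts with room: host 1 (6 vCPU), host 2 (10 vCPU), host 3 (2 vCPU), host 4 (8 vCPU).
Most room is host 2 with 10 vCPU free.

2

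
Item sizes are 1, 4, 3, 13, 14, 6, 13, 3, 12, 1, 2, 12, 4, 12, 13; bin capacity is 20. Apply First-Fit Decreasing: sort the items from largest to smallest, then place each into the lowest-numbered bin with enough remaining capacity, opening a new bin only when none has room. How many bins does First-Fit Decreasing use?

Sorted descending: 14, 13, 13, 13, 12, 12, 12, 6, 4, 4, 3, 3, 2, 1, 1.
bin 1: place 14, 6 left
bin 2: place 13, 7 left
bin 3: place 13, 7 left
bin 4: place 13, 7 left
bin 5: place 12, 8 left
bin 6: place 12, 8 left
bin 7: place 12, 8 left
bin 1: place 6, 0 left
bin 2: place 4, 3 left
bin 3: place 4, 3 left
bin 2: place 3, 0 left
bin 3: place 3, 0 left
bin 4: place 2, 5 left
bin 4: place 1, 4 left
bin 4: place 1, 3 left
Final bins: [14,6] [13,4,3] [13,4,3] [13,2,1,1] [12] [12] [12].

7 bins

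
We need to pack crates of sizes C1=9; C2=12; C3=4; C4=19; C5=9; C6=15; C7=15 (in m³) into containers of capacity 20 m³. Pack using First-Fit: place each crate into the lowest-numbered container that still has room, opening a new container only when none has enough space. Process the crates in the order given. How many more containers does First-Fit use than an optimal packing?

1

First-Fit: [9,4] [12] [19] [9] [15] [15] → 6 containers.
Total size 83 m³; any packing needs at least ⌈83/20⌉ = 5 containers.
An optimal packing achieves that bound: [19] [15,4] [15] [12] [9,9] → 5 containers.
Excess: 6 − 5 = 1.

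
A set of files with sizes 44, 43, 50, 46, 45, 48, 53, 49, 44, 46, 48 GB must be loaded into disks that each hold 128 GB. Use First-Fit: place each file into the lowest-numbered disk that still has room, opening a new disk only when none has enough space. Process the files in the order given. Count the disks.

6 disks

44 GB → disk 1 (remaining 84 GB)
43 GB → disk 1 (remaining 41 GB)
50 GB → disk 2 (remaining 78 GB)
46 GB → disk 2 (remaining 32 GB)
45 GB → disk 3 (remaining 83 GB)
48 GB → disk 3 (remaining 35 GB)
53 GB → disk 4 (remaining 75 GB)
49 GB → disk 4 (remaining 26 GB)
44 GB → disk 5 (remaining 84 GB)
46 GB → disk 5 (remaining 38 GB)
48 GB → disk 6 (remaining 80 GB)
Final disks: [44,43] [50,46] [45,48] [53,49] [44,46] [48].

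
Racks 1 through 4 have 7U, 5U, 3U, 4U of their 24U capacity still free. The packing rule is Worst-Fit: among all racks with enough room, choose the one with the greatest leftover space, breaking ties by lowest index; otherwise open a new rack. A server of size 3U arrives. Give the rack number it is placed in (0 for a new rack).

1

Racks with room: rack 1 (7U), rack 2 (5U), rack 3 (3U), rack 4 (4U).
Most room is rack 1 with 7U free.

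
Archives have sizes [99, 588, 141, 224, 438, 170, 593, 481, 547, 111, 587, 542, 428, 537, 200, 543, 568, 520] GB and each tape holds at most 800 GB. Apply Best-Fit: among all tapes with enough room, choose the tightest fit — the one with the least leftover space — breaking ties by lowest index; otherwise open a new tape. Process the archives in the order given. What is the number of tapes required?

Put 99 GB in tape 1; 701 GB remain.
Put 588 GB in tape 1; 113 GB remain.
Put 141 GB in tape 2; 659 GB remain.
Put 224 GB in tape 2; 435 GB remain.
Put 438 GB in tape 3; 362 GB remain.
Put 170 GB in tape 3; 192 GB remain.
Put 593 GB in tape 4; 207 GB remain.
Put 481 GB in tape 5; 319 GB remain.
Put 547 GB in tape 6; 253 GB remain.
Put 111 GB in tape 1; 2 GB remain.
Put 587 GB in tape 7; 213 GB remain.
Put 542 GB in tape 8; 258 GB remain.
Put 428 GB in tape 2; 7 GB remain.
Put 537 GB in tape 9; 263 GB remain.
Put 200 GB in tape 4; 7 GB remain.
Put 543 GB in tape 10; 257 GB remain.
Put 568 GB in tape 11; 232 GB remain.
Put 520 GB in tape 12; 280 GB remain.

12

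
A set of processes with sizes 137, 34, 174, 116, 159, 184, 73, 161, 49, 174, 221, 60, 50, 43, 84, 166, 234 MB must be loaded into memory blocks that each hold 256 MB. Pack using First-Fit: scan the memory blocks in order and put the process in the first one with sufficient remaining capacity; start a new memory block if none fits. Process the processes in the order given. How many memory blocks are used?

10

memory block 1: place 137 MB, 119 MB left
memory block 1: place 34 MB, 85 MB left
memory block 2: place 174 MB, 82 MB left
memory block 3: place 116 MB, 140 MB left
memory block 4: place 159 MB, 97 MB left
memory block 5: place 184 MB, 72 MB left
memory block 1: place 73 MB, 12 MB left
memory block 6: place 161 MB, 95 MB left
memory block 2: place 49 MB, 33 MB left
memory block 7: place 174 MB, 82 MB left
memory block 8: place 221 MB, 35 MB left
memory block 3: place 60 MB, 80 MB left
memory block 3: place 50 MB, 30 MB left
memory block 4: place 43 MB, 54 MB left
memory block 6: place 84 MB, 11 MB left
memory block 9: place 166 MB, 90 MB left
memory block 10: place 234 MB, 22 MB left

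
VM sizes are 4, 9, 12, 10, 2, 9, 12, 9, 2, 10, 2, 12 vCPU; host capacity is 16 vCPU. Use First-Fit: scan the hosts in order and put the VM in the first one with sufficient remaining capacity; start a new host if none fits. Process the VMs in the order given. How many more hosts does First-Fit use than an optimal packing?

0

First-Fit: [4,9,2] [12,2,2] [10] [9] [12] [9] [10] [12] → 8 hosts.
8 VMs exceed 8 vCPU (half the capacity), and no two of those can share a host, so at least 8 hosts are needed.
So 8 is already optimal.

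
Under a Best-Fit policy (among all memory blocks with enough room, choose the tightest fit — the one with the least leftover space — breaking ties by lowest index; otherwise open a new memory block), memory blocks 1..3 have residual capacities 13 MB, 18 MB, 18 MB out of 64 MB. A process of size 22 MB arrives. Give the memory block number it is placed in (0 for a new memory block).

0

No memory block has ≥ 22 MB free, so a new memory block is opened.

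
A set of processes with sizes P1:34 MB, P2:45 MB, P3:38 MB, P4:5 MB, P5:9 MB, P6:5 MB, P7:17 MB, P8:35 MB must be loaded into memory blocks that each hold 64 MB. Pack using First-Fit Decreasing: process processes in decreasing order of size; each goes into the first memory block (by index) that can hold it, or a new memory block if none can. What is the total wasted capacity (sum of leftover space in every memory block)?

68

Sorted descending: 45, 38, 35, 34, 17, 9, 5, 5.
45 MB → memory block 1 (remaining 19 MB)
38 MB → memory block 2 (remaining 26 MB)
35 MB → memory block 3 (remaining 29 MB)
34 MB → memory block 4 (remaining 30 MB)
17 MB → memory block 1 (remaining 2 MB)
9 MB → memory block 2 (remaining 17 MB)
5 MB → memory block 2 (remaining 12 MB)
5 MB → memory block 2 (remaining 7 MB)
4 memory blocks × 64 MB = 256 MB; used 188 MB; unused 68 MB.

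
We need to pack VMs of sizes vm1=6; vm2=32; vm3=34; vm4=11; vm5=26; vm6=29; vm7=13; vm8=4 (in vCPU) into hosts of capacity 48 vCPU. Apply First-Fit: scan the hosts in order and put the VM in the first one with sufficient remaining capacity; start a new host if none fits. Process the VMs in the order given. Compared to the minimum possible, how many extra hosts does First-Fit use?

0

First-Fit: [6,32,4] [34,11] [26,13] [29] → 4 hosts.
Total size 155 vCPU; any packing needs at least ⌈155/48⌉ = 4 hosts.
So 4 is already optimal.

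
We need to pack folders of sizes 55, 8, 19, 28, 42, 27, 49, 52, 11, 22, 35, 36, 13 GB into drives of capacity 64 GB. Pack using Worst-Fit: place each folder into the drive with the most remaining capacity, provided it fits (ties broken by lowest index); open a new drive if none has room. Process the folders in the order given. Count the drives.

8

55 GB → drive 1 (remaining 9 GB)
8 GB → drive 1 (remaining 1 GB)
19 GB → drive 2 (remaining 45 GB)
28 GB → drive 2 (remaining 17 GB)
42 GB → drive 3 (remaining 22 GB)
27 GB → drive 4 (remaining 37 GB)
49 GB → drive 5 (remaining 15 GB)
52 GB → drive 6 (remaining 12 GB)
11 GB → drive 4 (remaining 26 GB)
22 GB → drive 4 (remaining 4 GB)
35 GB → drive 7 (remaining 29 GB)
36 GB → drive 8 (remaining 28 GB)
13 GB → drive 7 (remaining 16 GB)
Final drives: [55,8] [19,28] [42] [27,11,22] [49] [52] [35,13] [36].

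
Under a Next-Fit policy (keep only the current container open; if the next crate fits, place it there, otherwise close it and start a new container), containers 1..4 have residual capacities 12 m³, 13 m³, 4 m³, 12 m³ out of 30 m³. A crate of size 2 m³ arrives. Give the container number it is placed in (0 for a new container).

Next-Fit only looks at container 4, which has 12 m³ free.
2 m³ fits there.

4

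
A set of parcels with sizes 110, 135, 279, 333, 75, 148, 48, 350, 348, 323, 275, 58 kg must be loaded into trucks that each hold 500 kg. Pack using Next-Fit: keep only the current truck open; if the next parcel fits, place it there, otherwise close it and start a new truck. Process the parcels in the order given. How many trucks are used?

8

110 kg → truck 1 (remaining 390 kg)
135 kg → truck 1 (remaining 255 kg)
279 kg → truck 2 (remaining 221 kg)
333 kg → truck 3 (remaining 167 kg)
75 kg → truck 3 (remaining 92 kg)
148 kg → truck 4 (remaining 352 kg)
48 kg → truck 4 (remaining 304 kg)
350 kg → truck 5 (remaining 150 kg)
348 kg → truck 6 (remaining 152 kg)
323 kg → truck 7 (remaining 177 kg)
275 kg → truck 8 (remaining 225 kg)
58 kg → truck 8 (remaining 167 kg)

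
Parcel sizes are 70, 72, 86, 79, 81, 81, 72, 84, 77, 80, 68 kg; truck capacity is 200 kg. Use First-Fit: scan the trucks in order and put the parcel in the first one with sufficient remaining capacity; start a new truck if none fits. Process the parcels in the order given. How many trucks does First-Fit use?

truck 1: place 70 kg, 130 kg left
truck 1: place 72 kg, 58 kg left
truck 2: place 86 kg, 114 kg left
truck 2: place 79 kg, 35 kg left
truck 3: place 81 kg, 119 kg left
truck 3: place 81 kg, 38 kg left
truck 4: place 72 kg, 128 kg left
truck 4: place 84 kg, 44 kg left
truck 5: place 77 kg, 123 kg left
truck 5: place 80 kg, 43 kg left
truck 6: place 68 kg, 132 kg left
Final trucks: [70,72] [86,79] [81,81] [72,84] [77,80] [68].

6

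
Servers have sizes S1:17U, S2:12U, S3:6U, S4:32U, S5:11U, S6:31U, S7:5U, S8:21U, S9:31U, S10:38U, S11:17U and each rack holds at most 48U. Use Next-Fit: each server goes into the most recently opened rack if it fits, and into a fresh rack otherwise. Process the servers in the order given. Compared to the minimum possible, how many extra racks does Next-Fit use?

2

Next-Fit: [17,12,6] [32,11] [31,5] [21] [31] [38] [17] → 7 racks.
Total size 221U; any packing needs at least ⌈221/48⌉ = 5 racks.
An optimal packing achieves that bound: [38,6] [32,12] [31,17] [31,17] [21,11,5] → 5 racks.
Excess: 7 − 5 = 2.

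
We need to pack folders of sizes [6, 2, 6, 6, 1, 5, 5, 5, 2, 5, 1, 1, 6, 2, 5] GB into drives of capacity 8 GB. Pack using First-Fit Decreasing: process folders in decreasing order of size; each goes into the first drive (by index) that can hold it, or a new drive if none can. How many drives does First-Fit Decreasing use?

Sorted descending: 6, 6, 6, 6, 5, 5, 5, 5, 5, 2, 2, 2, 1, 1, 1.
6 GB → drive 1 (remaining 2 GB)
6 GB → drive 2 (remaining 2 GB)
6 GB → drive 3 (remaining 2 GB)
6 GB → drive 4 (remaining 2 GB)
5 GB → drive 5 (remaining 3 GB)
5 GB → drive 6 (remaining 3 GB)
5 GB → drive 7 (remaining 3 GB)
5 GB → drive 8 (remaining 3 GB)
5 GB → drive 9 (remaining 3 GB)
2 GB → drive 1 (remaining 0 GB)
2 GB → drive 2 (remaining 0 GB)
2 GB → drive 3 (remaining 0 GB)
1 GB → drive 4 (remaining 1 GB)
1 GB → drive 4 (remaining 0 GB)
1 GB → drive 5 (remaining 2 GB)

9 drives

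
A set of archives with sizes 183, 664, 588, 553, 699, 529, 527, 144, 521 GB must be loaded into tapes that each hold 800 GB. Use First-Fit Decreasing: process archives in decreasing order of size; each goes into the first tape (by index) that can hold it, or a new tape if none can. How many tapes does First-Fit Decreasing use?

7 tapes

Sorted descending: 699, 664, 588, 553, 529, 527, 521, 183, 144.
Put 699 GB in tape 1; 101 GB remain.
Put 664 GB in tape 2; 136 GB remain.
Put 588 GB in tape 3; 212 GB remain.
Put 553 GB in tape 4; 247 GB remain.
Put 529 GB in tape 5; 271 GB remain.
Put 527 GB in tape 6; 273 GB remain.
Put 521 GB in tape 7; 279 GB remain.
Put 183 GB in tape 3; 29 GB remain.
Put 144 GB in tape 4; 103 GB remain.
Final tapes: [699] [664] [588,183] [553,144] [529] [527] [521].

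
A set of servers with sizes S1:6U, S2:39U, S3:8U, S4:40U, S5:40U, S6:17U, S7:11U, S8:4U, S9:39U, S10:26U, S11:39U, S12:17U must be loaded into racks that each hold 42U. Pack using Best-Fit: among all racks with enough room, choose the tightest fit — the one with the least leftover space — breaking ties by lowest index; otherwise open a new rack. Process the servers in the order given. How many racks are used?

S1 (6U) → rack 1 (remaining 36U)
S2 (39U) → rack 2 (remaining 3U)
S3 (8U) → rack 1 (remaining 28U)
S4 (40U) → rack 3 (remaining 2U)
S5 (40U) → rack 4 (remaining 2U)
S6 (17U) → rack 1 (remaining 11U)
S7 (11U) → rack 1 (remaining 0U)
S8 (4U) → rack 5 (remaining 38U)
S9 (39U) → rack 6 (remaining 3U)
S10 (26U) → rack 5 (remaining 12U)
S11 (39U) → rack 7 (remaining 3U)
S12 (17U) → rack 8 (remaining 25U)
Final racks: [6,8,17,11] [39] [40] [40] [4,26] [39] [39] [17].

8 racks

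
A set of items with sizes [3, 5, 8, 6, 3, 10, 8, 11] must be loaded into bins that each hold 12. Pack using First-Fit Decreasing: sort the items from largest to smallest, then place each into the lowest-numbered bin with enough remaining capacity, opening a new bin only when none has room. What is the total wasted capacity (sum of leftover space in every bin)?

6

Sorted descending: 11, 10, 8, 8, 6, 5, 3, 3.
Put 11 in bin 1; 1 remain.
Put 10 in bin 2; 2 remain.
Put 8 in bin 3; 4 remain.
Put 8 in bin 4; 4 remain.
Put 6 in bin 5; 6 remain.
Put 5 in bin 5; 1 remain.
Put 3 in bin 3; 1 remain.
Put 3 in bin 4; 1 remain.
5 bins × 12 = 60; used 54; unused 6.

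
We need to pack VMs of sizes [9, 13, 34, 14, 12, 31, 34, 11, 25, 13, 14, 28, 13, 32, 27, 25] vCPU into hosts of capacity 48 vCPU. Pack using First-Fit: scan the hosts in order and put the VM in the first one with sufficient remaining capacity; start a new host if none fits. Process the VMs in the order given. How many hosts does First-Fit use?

host 1: place 9 vCPU, 39 vCPU left
host 1: place 13 vCPU, 26 vCPU left
host 2: place 34 vCPU, 14 vCPU left
host 1: place 14 vCPU, 12 vCPU left
host 1: place 12 vCPU, 0 vCPU left
host 3: place 31 vCPU, 17 vCPU left
host 4: place 34 vCPU, 14 vCPU left
host 2: place 11 vCPU, 3 vCPU left
host 5: place 25 vCPU, 23 vCPU left
host 3: place 13 vCPU, 4 vCPU left
host 4: place 14 vCPU, 0 vCPU left
host 6: place 28 vCPU, 20 vCPU left
host 5: place 13 vCPU, 10 vCPU left
host 7: place 32 vCPU, 16 vCPU left
host 8: place 27 vCPU, 21 vCPU left
host 9: place 25 vCPU, 23 vCPU left
Final hosts: [9,13,14,12] [34,11] [31,13] [34,14] [25,13] [28] [32] [27] [25].

9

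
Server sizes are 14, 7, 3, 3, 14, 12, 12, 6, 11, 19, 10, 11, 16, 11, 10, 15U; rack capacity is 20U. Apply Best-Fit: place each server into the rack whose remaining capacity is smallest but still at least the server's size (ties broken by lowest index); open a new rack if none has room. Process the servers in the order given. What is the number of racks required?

rack 1: place 14U, 6U left
rack 2: place 7U, 13U left
rack 1: place 3U, 3U left
rack 1: place 3U, 0U left
rack 3: place 14U, 6U left
rack 2: place 12U, 1U left
rack 4: place 12U, 8U left
rack 3: place 6U, 0U left
rack 5: place 11U, 9U left
rack 6: place 19U, 1U left
rack 7: place 10U, 10U left
rack 8: place 11U, 9U left
rack 9: place 16U, 4U left
rack 10: place 11U, 9U left
rack 7: place 10U, 0U left
rack 11: place 15U, 5U left

11 racks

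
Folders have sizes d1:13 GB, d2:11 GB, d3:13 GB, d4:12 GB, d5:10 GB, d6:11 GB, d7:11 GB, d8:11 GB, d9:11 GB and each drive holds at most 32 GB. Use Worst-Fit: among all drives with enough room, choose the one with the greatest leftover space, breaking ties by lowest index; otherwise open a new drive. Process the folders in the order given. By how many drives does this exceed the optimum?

Worst-Fit: [13,11] [13,12] [10,11,11] [11,11] → 4 drives.
Total size 103 GB; any packing needs at least ⌈103/32⌉ = 4 drives.
So 4 is already optimal.

0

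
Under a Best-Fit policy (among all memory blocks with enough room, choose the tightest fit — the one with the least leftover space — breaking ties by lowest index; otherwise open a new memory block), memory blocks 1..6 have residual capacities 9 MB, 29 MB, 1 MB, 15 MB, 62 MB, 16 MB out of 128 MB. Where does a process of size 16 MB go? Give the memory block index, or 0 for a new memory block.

6

Memory blocks with room: memory block 2 (29 MB), memory block 5 (62 MB), memory block 6 (16 MB).
Tightest fit is memory block 6 with 16 MB free.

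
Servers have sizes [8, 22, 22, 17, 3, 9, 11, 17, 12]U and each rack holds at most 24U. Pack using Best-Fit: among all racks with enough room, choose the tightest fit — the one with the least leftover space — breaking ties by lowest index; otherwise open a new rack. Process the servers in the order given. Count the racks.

8U → rack 1 (remaining 16U)
22U → rack 2 (remaining 2U)
22U → rack 3 (remaining 2U)
17U → rack 4 (remaining 7U)
3U → rack 4 (remaining 4U)
9U → rack 1 (remaining 7U)
11U → rack 5 (remaining 13U)
17U → rack 6 (remaining 7U)
12U → rack 5 (remaining 1U)

6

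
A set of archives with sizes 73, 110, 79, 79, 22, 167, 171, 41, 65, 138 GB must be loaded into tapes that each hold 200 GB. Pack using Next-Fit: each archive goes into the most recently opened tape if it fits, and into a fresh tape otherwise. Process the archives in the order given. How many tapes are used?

tape 1: place 73 GB, 127 GB left
tape 1: place 110 GB, 17 GB left
tape 2: place 79 GB, 121 GB left
tape 2: place 79 GB, 42 GB left
tape 2: place 22 GB, 20 GB left
tape 3: place 167 GB, 33 GB left
tape 4: place 171 GB, 29 GB left
tape 5: place 41 GB, 159 GB left
tape 5: place 65 GB, 94 GB left
tape 6: place 138 GB, 62 GB left

6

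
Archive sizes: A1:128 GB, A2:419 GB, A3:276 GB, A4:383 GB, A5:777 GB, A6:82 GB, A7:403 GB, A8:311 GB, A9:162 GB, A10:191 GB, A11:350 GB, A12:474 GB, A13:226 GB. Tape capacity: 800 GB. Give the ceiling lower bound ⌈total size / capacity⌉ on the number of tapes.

6

Total size = 128 + 419 + 276 + 383 + 777 + 82 + 403 + 311 + 162 + 191 + 350 + 474 + 226 = 4182 GB.
⌈4182 / 800⌉ = 6.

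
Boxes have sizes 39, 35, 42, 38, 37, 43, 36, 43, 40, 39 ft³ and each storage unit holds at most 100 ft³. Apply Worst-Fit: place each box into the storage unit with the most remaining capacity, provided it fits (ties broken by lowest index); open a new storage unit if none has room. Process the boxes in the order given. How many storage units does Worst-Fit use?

Put 39 ft³ in storage unit 1; 61 ft³ remain.
Put 35 ft³ in storage unit 1; 26 ft³ remain.
Put 42 ft³ in storage unit 2; 58 ft³ remain.
Put 38 ft³ in storage unit 2; 20 ft³ remain.
Put 37 ft³ in storage unit 3; 63 ft³ remain.
Put 43 ft³ in storage unit 3; 20 ft³ remain.
Put 36 ft³ in storage unit 4; 64 ft³ remain.
Put 43 ft³ in storage unit 4; 21 ft³ remain.
Put 40 ft³ in storage unit 5; 60 ft³ remain.
Put 39 ft³ in storage unit 5; 21 ft³ remain.
Final storage units: [39,35] [42,38] [37,43] [36,43] [40,39].

5 storage units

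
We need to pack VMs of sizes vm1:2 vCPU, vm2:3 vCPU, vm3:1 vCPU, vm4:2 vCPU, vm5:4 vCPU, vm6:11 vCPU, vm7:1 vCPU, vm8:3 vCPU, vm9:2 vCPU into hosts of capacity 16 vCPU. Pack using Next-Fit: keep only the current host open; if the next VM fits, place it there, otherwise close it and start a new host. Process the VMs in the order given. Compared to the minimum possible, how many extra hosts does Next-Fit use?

1

Next-Fit: [2,3,1,2,4] [11,1,3] [2] → 3 hosts.
Total size 29 vCPU; any packing needs at least ⌈29/16⌉ = 2 hosts.
An optimal packing achieves that bound: [11,4,1] [3,3,2,2,2,1] → 2 hosts.
Excess: 3 − 2 = 1.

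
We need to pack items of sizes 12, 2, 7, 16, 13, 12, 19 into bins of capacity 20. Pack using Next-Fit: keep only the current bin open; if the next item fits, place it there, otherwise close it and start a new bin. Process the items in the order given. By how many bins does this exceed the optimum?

Next-Fit: [12,2] [7] [16] [13] [12] [19] → 6 bins.
Total size 81; any packing needs at least ⌈81/20⌉ = 5 bins.
An optimal packing achieves that bound: [19] [16,2] [13,7] [12] [12] → 5 bins.
Excess: 6 − 5 = 1.

1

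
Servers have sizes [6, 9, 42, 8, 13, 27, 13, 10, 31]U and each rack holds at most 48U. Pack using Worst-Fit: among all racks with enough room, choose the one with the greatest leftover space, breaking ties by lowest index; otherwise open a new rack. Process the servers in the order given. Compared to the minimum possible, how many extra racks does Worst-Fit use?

0

Worst-Fit: [6,9,8,13,10] [42] [27,13] [31] → 4 racks.
Total size 159U; any packing needs at least ⌈159/48⌉ = 4 racks.
So 4 is already optimal.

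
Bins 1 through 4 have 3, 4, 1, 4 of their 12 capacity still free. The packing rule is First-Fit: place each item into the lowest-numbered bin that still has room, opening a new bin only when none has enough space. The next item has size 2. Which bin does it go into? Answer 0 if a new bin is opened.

1

Bins with room: bin 1 (3), bin 2 (4), bin 4 (4).
The first with room is bin 1.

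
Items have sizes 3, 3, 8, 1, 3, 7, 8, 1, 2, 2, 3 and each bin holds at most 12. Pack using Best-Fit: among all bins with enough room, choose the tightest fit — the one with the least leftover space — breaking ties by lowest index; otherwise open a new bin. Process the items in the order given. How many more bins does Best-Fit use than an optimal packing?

0

Best-Fit: [3,3] [8,1,3] [7,2,3] [8,1,2] → 4 bins.
Total size 41; any packing needs at least ⌈41/12⌉ = 4 bins.
So 4 is already optimal.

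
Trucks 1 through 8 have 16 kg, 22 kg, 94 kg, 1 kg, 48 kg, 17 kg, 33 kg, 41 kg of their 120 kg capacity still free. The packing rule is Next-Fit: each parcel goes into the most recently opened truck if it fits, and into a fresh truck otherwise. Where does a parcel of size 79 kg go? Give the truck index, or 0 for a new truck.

0

Next-Fit only looks at truck 8, which has 41 kg free.
79 kg does not fit, so a new truck is opened.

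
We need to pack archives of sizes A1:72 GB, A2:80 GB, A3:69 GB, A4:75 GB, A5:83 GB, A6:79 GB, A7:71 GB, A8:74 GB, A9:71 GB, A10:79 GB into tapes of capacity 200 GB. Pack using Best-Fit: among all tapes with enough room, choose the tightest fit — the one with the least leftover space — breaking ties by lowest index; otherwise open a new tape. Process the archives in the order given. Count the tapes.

tape 1: place A1 (72 GB), 128 GB left
tape 1: place A2 (80 GB), 48 GB left
tape 2: place A3 (69 GB), 131 GB left
tape 2: place A4 (75 GB), 56 GB left
tape 3: place A5 (83 GB), 117 GB left
tape 3: place A6 (79 GB), 38 GB left
tape 4: place A7 (71 GB), 129 GB left
tape 4: place A8 (74 GB), 55 GB left
tape 5: place A9 (71 GB), 129 GB left
tape 5: place A10 (79 GB), 50 GB left

5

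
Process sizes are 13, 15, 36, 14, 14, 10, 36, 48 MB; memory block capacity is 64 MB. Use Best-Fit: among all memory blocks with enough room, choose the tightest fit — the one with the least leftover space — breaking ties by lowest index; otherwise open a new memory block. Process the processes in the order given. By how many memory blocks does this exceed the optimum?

Best-Fit: [13,15,36] [14,14,10] [36] [48] → 4 memory blocks.
Total size 186 MB; any packing needs at least ⌈186/64⌉ = 3 memory blocks.
An optimal packing achieves that bound: [48,15] [36,14,14] [36,13,10] → 3 memory blocks.
Excess: 4 − 3 = 1.

1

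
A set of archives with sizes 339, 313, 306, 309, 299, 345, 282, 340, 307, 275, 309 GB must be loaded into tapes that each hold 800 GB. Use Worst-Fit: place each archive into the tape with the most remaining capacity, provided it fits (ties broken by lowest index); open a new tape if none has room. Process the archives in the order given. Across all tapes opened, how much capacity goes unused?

339 GB → tape 1 (remaining 461 GB)
313 GB → tape 1 (remaining 148 GB)
306 GB → tape 2 (remaining 494 GB)
309 GB → tape 2 (remaining 185 GB)
299 GB → tape 3 (remaining 501 GB)
345 GB → tape 3 (remaining 156 GB)
282 GB → tape 4 (remaining 518 GB)
340 GB → tape 4 (remaining 178 GB)
307 GB → tape 5 (remaining 493 GB)
275 GB → tape 5 (remaining 218 GB)
309 GB → tape 6 (remaining 491 GB)
6 tapes × 800 GB = 4800 GB; used 3424 GB; unused 1376 GB.

1376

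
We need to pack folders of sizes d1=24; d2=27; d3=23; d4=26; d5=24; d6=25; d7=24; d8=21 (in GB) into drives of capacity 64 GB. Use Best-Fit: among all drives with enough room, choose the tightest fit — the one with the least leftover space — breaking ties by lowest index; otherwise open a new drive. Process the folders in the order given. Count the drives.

Put d1 (24 GB) in drive 1; 40 GB remain.
Put d2 (27 GB) in drive 1; 13 GB remain.
Put d3 (23 GB) in drive 2; 41 GB remain.
Put d4 (26 GB) in drive 2; 15 GB remain.
Put d5 (24 GB) in drive 3; 40 GB remain.
Put d6 (25 GB) in drive 3; 15 GB remain.
Put d7 (24 GB) in drive 4; 40 GB remain.
Put d8 (21 GB) in drive 4; 19 GB remain.

4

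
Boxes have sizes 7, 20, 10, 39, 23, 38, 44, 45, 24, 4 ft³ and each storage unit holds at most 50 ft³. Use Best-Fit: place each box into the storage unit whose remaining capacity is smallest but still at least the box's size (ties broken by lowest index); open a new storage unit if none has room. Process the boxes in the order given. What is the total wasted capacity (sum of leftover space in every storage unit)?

storage unit 1: place 7 ft³, 43 ft³ left
storage unit 1: place 20 ft³, 23 ft³ left
storage unit 1: place 10 ft³, 13 ft³ left
storage unit 2: place 39 ft³, 11 ft³ left
storage unit 3: place 23 ft³, 27 ft³ left
storage unit 4: place 38 ft³, 12 ft³ left
storage unit 5: place 44 ft³, 6 ft³ left
storage unit 6: place 45 ft³, 5 ft³ left
storage unit 3: place 24 ft³, 3 ft³ left
storage unit 6: place 4 ft³, 1 ft³ left
6 storage units × 50 ft³ = 300 ft³; used 254 ft³; unused 46 ft³.

46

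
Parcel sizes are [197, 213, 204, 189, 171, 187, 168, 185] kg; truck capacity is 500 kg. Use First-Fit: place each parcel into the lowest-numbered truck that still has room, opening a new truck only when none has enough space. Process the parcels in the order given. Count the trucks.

4 trucks

197 kg → truck 1 (remaining 303 kg)
213 kg → truck 1 (remaining 90 kg)
204 kg → truck 2 (remaining 296 kg)
189 kg → truck 2 (remaining 107 kg)
171 kg → truck 3 (remaining 329 kg)
187 kg → truck 3 (remaining 142 kg)
168 kg → truck 4 (remaining 332 kg)
185 kg → truck 4 (remaining 147 kg)
Final trucks: [197,213] [204,189] [171,187] [168,185].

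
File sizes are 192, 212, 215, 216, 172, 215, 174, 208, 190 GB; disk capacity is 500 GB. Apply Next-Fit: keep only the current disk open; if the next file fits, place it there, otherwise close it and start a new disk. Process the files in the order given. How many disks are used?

Put 192 GB in disk 1; 308 GB remain.
Put 212 GB in disk 1; 96 GB remain.
Put 215 GB in disk 2; 285 GB remain.
Put 216 GB in disk 2; 69 GB remain.
Put 172 GB in disk 3; 328 GB remain.
Put 215 GB in disk 3; 113 GB remain.
Put 174 GB in disk 4; 326 GB remain.
Put 208 GB in disk 4; 118 GB remain.
Put 190 GB in disk 5; 310 GB remain.
Final disks: [192,212] [215,216] [172,215] [174,208] [190].

5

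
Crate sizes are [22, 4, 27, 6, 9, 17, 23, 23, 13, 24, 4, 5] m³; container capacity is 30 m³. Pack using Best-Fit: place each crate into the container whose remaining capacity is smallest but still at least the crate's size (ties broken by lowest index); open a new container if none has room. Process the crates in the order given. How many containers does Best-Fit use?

container 1: place 22 m³, 8 m³ left
container 1: place 4 m³, 4 m³ left
container 2: place 27 m³, 3 m³ left
container 3: place 6 m³, 24 m³ left
container 3: place 9 m³, 15 m³ left
container 4: place 17 m³, 13 m³ left
container 5: place 23 m³, 7 m³ left
container 6: place 23 m³, 7 m³ left
container 4: place 13 m³, 0 m³ left
container 7: place 24 m³, 6 m³ left
container 1: place 4 m³, 0 m³ left
container 7: place 5 m³, 1 m³ left
Final containers: [22,4,4] [27] [6,9] [17,13] [23] [23] [24,5].

7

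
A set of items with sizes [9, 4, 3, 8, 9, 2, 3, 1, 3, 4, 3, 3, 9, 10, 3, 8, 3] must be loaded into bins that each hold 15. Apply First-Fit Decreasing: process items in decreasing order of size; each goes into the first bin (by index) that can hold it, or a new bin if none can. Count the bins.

Sorted descending: 10, 9, 9, 9, 8, 8, 4, 4, 3, 3, 3, 3, 3, 3, 3, 2, 1.
bin 1: place 10, 5 left
bin 2: place 9, 6 left
bin 3: place 9, 6 left
bin 4: place 9, 6 left
bin 5: place 8, 7 left
bin 6: place 8, 7 left
bin 1: place 4, 1 left
bin 2: place 4, 2 left
bin 3: place 3, 3 left
bin 3: place 3, 0 left
bin 4: place 3, 3 left
bin 4: place 3, 0 left
bin 5: place 3, 4 left
bin 5: place 3, 1 left
bin 6: place 3, 4 left
bin 2: place 2, 0 left
bin 1: place 1, 0 left

6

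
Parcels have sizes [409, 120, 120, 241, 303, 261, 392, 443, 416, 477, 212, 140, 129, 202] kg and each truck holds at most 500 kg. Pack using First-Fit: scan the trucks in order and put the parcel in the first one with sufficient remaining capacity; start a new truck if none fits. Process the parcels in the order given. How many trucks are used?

409 kg → truck 1 (remaining 91 kg)
120 kg → truck 2 (remaining 380 kg)
120 kg → truck 2 (remaining 260 kg)
241 kg → truck 2 (remaining 19 kg)
303 kg → truck 3 (remaining 197 kg)
261 kg → truck 4 (remaining 239 kg)
392 kg → truck 5 (remaining 108 kg)
443 kg → truck 6 (remaining 57 kg)
416 kg → truck 7 (remaining 84 kg)
477 kg → truck 8 (remaining 23 kg)
212 kg → truck 4 (remaining 27 kg)
140 kg → truck 3 (remaining 57 kg)
129 kg → truck 9 (remaining 371 kg)
202 kg → truck 9 (remaining 169 kg)

9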